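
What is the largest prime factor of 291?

97

291 = 3 · 97
97 is prime.
So 291 = 3 · 97; the largest prime factor is 97.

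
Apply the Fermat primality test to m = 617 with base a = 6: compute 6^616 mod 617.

6^1 ≡ 6 (mod 617)
6^2 ≡ 6^2 = 36 ≡ 36 (mod 617)
6^4 ≡ 36^2 = 1296 ≡ 62 (mod 617)
6^8 ≡ 62^2 = 3844 ≡ 142 (mod 617)
6^16 ≡ 142^2 = 20164 ≡ 420 (mod 617)
6^32 ≡ 420^2 = 176400 ≡ 555 (mod 617)
6^64 ≡ 555^2 = 308025 ≡ 142 (mod 617)
6^128 ≡ 142^2 = 20164 ≡ 420 (mod 617)
6^256 ≡ 420^2 = 176400 ≡ 555 (mod 617)
6^512 ≡ 555^2 = 308025 ≡ 142 (mod 617)
616 = 512 + 64 + 32 + 8 in binary powers of 2.
So 6^616 ≡ 142 · 142 · 555 · 142 ≡ 1 (mod 617).
Since the result is 1, base 6 gives no evidence that 617 is composite.

1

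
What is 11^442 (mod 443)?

11^1 ≡ 11 (mod 443)
11^2 ≡ 11^2 = 121 ≡ 121 (mod 443)
11^4 ≡ 121^2 = 14641 ≡ 22 (mod 443)
11^8 ≡ 22^2 = 484 ≡ 41 (mod 443)
11^16 ≡ 41^2 = 1681 ≡ 352 (mod 443)
11^32 ≡ 352^2 = 123904 ≡ 307 (mod 443)
11^64 ≡ 307^2 = 94249 ≡ 333 (mod 443)
11^128 ≡ 333^2 = 110889 ≡ 139 (mod 443)
11^256 ≡ 139^2 = 19321 ≡ 272 (mod 443)
442 = 256 + 128 + 32 + 16 + 8 + 2 in binary powers of 2.
So 11^442 ≡ 272 · 139 · 307 · 352 · 41 · 121 ≡ 1 (mod 443).
Since the result is 1, base 11 gives no evidence that 443 is composite.

1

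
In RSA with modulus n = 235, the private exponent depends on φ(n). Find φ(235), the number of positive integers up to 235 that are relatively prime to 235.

Factor: 235 = 5 · 47.
φ(235) = (5−1) · (47−1) = 4 · 46 = 184.

184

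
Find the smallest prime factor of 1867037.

31

1867037 is odd.
Digit sum 32, not divisible by 3.
Ends in 7: not divisible by 5.
7: 1867037 = 7·266719 + 4
11: 1867037 = 11·169730 + 7
13: 1867037 = 13·143618 + 3
17: 1867037 = 17·109825 + 12
19: 1867037 = 19·98265 + 2
23: 1867037 = 23·81175 + 12
29: 1867037 = 29·64380 + 17
31: 1867037 = 31·60227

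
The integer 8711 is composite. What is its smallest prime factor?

8711 is odd.
Digit sum 17, not divisible by 3.
Ends in 1: not divisible by 5.
7: 8711 = 7·1244 + 3
11: 8711 = 11·791 + 10
13: 8711 = 13·670 + 1
17: 8711 = 17·512 + 7
19: 8711 = 19·458 + 9
23: 8711 = 23·378 + 17
29: 8711 = 29·300 + 11
31: 8711 = 31·281

31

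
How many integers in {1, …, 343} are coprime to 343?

294

Factor: 343 = 7^3.
φ(343) = 7^2·(7−1) = 294.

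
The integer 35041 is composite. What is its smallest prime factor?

67

35041 is odd.
Digit sum 13, not divisible by 3.
Ends in 1: not divisible by 5.
7: 35041 = 7·5005 + 6
11: 35041 = 11·3185 + 6
13: 35041 = 13·2695 + 6
17: 35041 = 17·2061 + 4
19: 35041 = 19·1844 + 5
23: 35041 = 23·1523 + 12
29: 35041 = 29·1208 + 9
31: 35041 = 31·1130 + 11
37: 35041 = 37·947 + 2
41: 35041 = 41·854 + 27
43: 35041 = 43·814 + 39
47: 35041 = 47·745 + 26
53: 35041 = 53·661 + 8
59: 35041 = 59·593 + 54
61: 35041 = 61·574 + 27
67: 35041 = 67·523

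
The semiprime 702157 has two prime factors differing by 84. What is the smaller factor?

797

Since p = q + 84, we have 702157 = q(q + 84), so q² + 84q − 702157 = 0.
Discriminant: 84² + 4·702157 = 7056 + 2808628 = 2815684; √2815684 = 1678.
q = (−84 + 1678)/2 = 797, and p = q + 84 = 881.
Check: 797 · 881 = 702157.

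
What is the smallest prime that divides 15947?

37

15947 is odd.
Digit sum 26, not divisible by 3.
Ends in 7: not divisible by 5.
7: 15947 = 7·2278 + 1
11: 15947 = 11·1449 + 8
13: 15947 = 13·1226 + 9
17: 15947 = 17·938 + 1
19: 15947 = 19·839 + 6
23: 15947 = 23·693 + 8
29: 15947 = 29·549 + 26
31: 15947 = 31·514 + 13
37: 15947 = 37·431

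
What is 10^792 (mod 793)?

729

10^1 ≡ 10 (mod 793)
10^2 ≡ 10^2 = 100 ≡ 100 (mod 793)
10^4 ≡ 100^2 = 10000 ≡ 484 (mod 793)
10^8 ≡ 484^2 = 234256 ≡ 321 (mod 793)
10^16 ≡ 321^2 = 103041 ≡ 744 (mod 793)
10^32 ≡ 744^2 = 553536 ≡ 22 (mod 793)
10^64 ≡ 22^2 = 484 ≡ 484 (mod 793)
10^128 ≡ 484^2 = 234256 ≡ 321 (mod 793)
10^256 ≡ 321^2 = 103041 ≡ 744 (mod 793)
10^512 ≡ 744^2 = 553536 ≡ 22 (mod 793)
792 = 512 + 256 + 16 + 8 in binary powers of 2.
So 10^792 ≡ 22 · 744 · 744 · 321 ≡ 729 (mod 793).
Since 729 ≠ 1, base 10 is a Fermat witness: 793 is composite.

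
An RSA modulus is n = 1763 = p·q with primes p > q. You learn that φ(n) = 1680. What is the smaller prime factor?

φ(n) = (p−1)(q−1) = n − (p+q) + 1, so p + q = 1763 − 1680 + 1 = 84.
p and q are the roots of t² − 84t + 1763 = 0.
Discriminant: 84² − 4·1763 = 7056 − 7052 = 4; √4 = 2.
q = (84 − 2)/2 = 41, p = (84 + 2)/2 = 43.
Check: 41 · 43 = 1763.

41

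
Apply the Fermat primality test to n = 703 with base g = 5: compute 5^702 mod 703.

5^1 ≡ 5 (mod 703)
5^2 ≡ 5^2 = 25 ≡ 25 (mod 703)
5^4 ≡ 25^2 = 625 ≡ 625 (mod 703)
5^8 ≡ 625^2 = 390625 ≡ 460 (mod 703)
5^16 ≡ 460^2 = 211600 ≡ 700 (mod 703)
5^32 ≡ 700^2 = 490000 ≡ 9 (mod 703)
5^64 ≡ 9^2 = 81 ≡ 81 (mod 703)
5^128 ≡ 81^2 = 6561 ≡ 234 (mod 703)
5^256 ≡ 234^2 = 54756 ≡ 625 (mod 703)
5^512 ≡ 625^2 = 390625 ≡ 460 (mod 703)
702 = 512 + 128 + 32 + 16 + 8 + 4 + 2 in binary powers of 2.
So 5^702 ≡ 460 · 234 · 9 · 700 · 460 · 625 · 25 ≡ 628 (mod 703).
Since 628 ≠ 1, base 5 is a Fermat witness: 703 is composite.

628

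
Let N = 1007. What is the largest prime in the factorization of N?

1007 = 19 · 53
53 is prime.
So 1007 = 19 · 53; the largest prime factor is 53.

53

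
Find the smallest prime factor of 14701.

61

14701 is odd.
Digit sum 13, not divisible by 3.
Ends in 1: not divisible by 5.
7: 14701 = 7·2100 + 1
11: 14701 = 11·1336 + 5
13: 14701 = 13·1130 + 11
17: 14701 = 17·864 + 13
19: 14701 = 19·773 + 14
23: 14701 = 23·639 + 4
29: 14701 = 29·506 + 27
31: 14701 = 31·474 + 7
37: 14701 = 37·397 + 12
41: 14701 = 41·358 + 23
43: 14701 = 43·341 + 38
47: 14701 = 47·312 + 37
53: 14701 = 53·277 + 20
59: 14701 = 59·249 + 10
61: 14701 = 61·241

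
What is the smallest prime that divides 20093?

71

20093 is odd.
Digit sum 14, not divisible by 3.
Ends in 3: not divisible by 5.
7: 20093 = 7·2870 + 3
11: 20093 = 11·1826 + 7
13: 20093 = 13·1545 + 8
17: 20093 = 17·1181 + 16
19: 20093 = 19·1057 + 10
23: 20093 = 23·873 + 14
29: 20093 = 29·692 + 25
31: 20093 = 31·648 + 5
37: 20093 = 37·543 + 2
41: 20093 = 41·490 + 3
43: 20093 = 43·467 + 12
47: 20093 = 47·427 + 24
53: 20093 = 53·379 + 6
59: 20093 = 59·340 + 33
61: 20093 = 61·329 + 24
67: 20093 = 67·299 + 60
71: 20093 = 71·283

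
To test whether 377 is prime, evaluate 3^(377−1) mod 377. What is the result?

16

3^1 ≡ 3 (mod 377)
3^2 ≡ 3^2 = 9 ≡ 9 (mod 377)
3^4 ≡ 9^2 = 81 ≡ 81 (mod 377)
3^8 ≡ 81^2 = 6561 ≡ 152 (mod 377)
3^16 ≡ 152^2 = 23104 ≡ 107 (mod 377)
3^32 ≡ 107^2 = 11449 ≡ 139 (mod 377)
3^64 ≡ 139^2 = 19321 ≡ 94 (mod 377)
3^128 ≡ 94^2 = 8836 ≡ 165 (mod 377)
3^256 ≡ 165^2 = 27225 ≡ 81 (mod 377)
376 = 256 + 64 + 32 + 16 + 8 in binary powers of 2.
So 3^376 ≡ 81 · 94 · 139 · 107 · 152 ≡ 16 (mod 377).
Since 16 ≠ 1, base 3 is a Fermat witness: 377 is composite.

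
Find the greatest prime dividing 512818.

89

512818 = 2 · 256409
256409 = 43 · 5963
5963 = 67 · 89
89 is prime.
So 512818 = 2 · 43 · 67 · 89; the largest prime factor is 89.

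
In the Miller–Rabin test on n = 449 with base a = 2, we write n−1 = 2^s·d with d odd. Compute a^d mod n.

128

449 − 1 = 448 = 2^6 · 7, so d = 7.
2^1 ≡ 2 (mod 449)
2^2 ≡ 2^2 = 4 ≡ 4 (mod 449)
2^4 ≡ 4^2 = 16 ≡ 16 (mod 449)
7 = 4 + 2 + 1 in binary powers of 2.
So 2^7 ≡ 16 · 4 · 2 ≡ 128 (mod 449).
Squaring chain: 128 → 220 → 357 → 382 → 448 → 1; reaches −1, so base 2 does not prove 449 composite.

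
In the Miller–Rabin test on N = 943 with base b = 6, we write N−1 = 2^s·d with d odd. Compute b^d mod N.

177

943 − 1 = 942 = 2^1 · 471, so d = 471.
6^1 ≡ 6 (mod 943)
6^2 ≡ 6^2 = 36 ≡ 36 (mod 943)
6^4 ≡ 36^2 = 1296 ≡ 353 (mod 943)
6^8 ≡ 353^2 = 124609 ≡ 133 (mod 943)
6^16 ≡ 133^2 = 17689 ≡ 715 (mod 943)
6^32 ≡ 715^2 = 511225 ≡ 119 (mod 943)
6^64 ≡ 119^2 = 14161 ≡ 16 (mod 943)
6^128 ≡ 16^2 = 256 ≡ 256 (mod 943)
6^256 ≡ 256^2 = 65536 ≡ 469 (mod 943)
471 = 256 + 128 + 64 + 16 + 4 + 2 + 1 in binary powers of 2.
So 6^471 ≡ 469 · 256 · 16 · 715 · 353 · 36 · 6 ≡ 177 (mod 943).
Squaring chain: 177; never reaches −1, so base 6 is a Miller–Rabin witness that 943 is composite.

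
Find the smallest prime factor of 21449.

21449 is odd.
Digit sum 20, not divisible by 3.
Ends in 9: not divisible by 5.
7: 21449 = 7·3064 + 1
11: 21449 = 11·1949 + 10
13: 21449 = 13·1649 + 12
17: 21449 = 17·1261 + 12
19: 21449 = 19·1128 + 17
23: 21449 = 23·932 + 13
29: 21449 = 29·739 + 18
31: 21449 = 31·691 + 28
37: 21449 = 37·579 + 26
41: 21449 = 41·523 + 6
43: 21449 = 43·498 + 35
47: 21449 = 47·456 + 17
53: 21449 = 53·404 + 37
59: 21449 = 59·363 + 32
61: 21449 = 61·351 + 38
67: 21449 = 67·320 + 9
71: 21449 = 71·302 + 7
73: 21449 = 73·293 + 60
79: 21449 = 79·271 + 40
83: 21449 = 83·258 + 35
89: 21449 = 89·241

89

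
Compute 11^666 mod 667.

216

11^1 ≡ 11 (mod 667)
11^2 ≡ 11^2 = 121 ≡ 121 (mod 667)
11^4 ≡ 121^2 = 14641 ≡ 634 (mod 667)
11^8 ≡ 634^2 = 401956 ≡ 422 (mod 667)
11^16 ≡ 422^2 = 178084 ≡ 662 (mod 667)
11^32 ≡ 662^2 = 438244 ≡ 25 (mod 667)
11^64 ≡ 25^2 = 625 ≡ 625 (mod 667)
11^128 ≡ 625^2 = 390625 ≡ 430 (mod 667)
11^256 ≡ 430^2 = 184900 ≡ 141 (mod 667)
11^512 ≡ 141^2 = 19881 ≡ 538 (mod 667)
666 = 512 + 128 + 16 + 8 + 2 in binary powers of 2.
So 11^666 ≡ 538 · 430 · 662 · 422 · 121 ≡ 216 (mod 667).
Since 216 ≠ 1, base 11 is a Fermat witness: 667 is composite.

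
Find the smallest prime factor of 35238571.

35238571 is odd.
Digit sum 34, not divisible by 3.
Ends in 1: not divisible by 5.
7: 35238571 = 7·5034081 + 4
11: 35238571 = 11·3203506 + 5
13: 35238571 = 13·2710659 + 4
17: 35238571 = 17·2072857 + 2
19: 35238571 = 19·1854661 + 12
23: 35238571 = 23·1532111 + 18
29: 35238571 = 29·1215123 + 4
31: 35238571 = 31·1136728 + 3
37: 35238571 = 37·952393 + 30
41: 35238571 = 41·859477 + 14
43: 35238571 = 43·819501 + 28
47: 35238571 = 47·749756 + 39
53: 35238571 = 53·664878 + 37
59: 35238571 = 59·597263 + 54
61: 35238571 = 61·577681 + 30
67: 35238571 = 67·525948 + 55
71: 35238571 = 71·496317 + 64
73: 35238571 = 73·482720 + 11
79: 35238571 = 79·446057 + 68
83: 35238571 = 83·424561 + 8
89: 35238571 = 89·395939

89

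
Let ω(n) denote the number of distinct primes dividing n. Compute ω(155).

2

155 = 5 · 31
155 = 5 · 31, which has 2 distinct prime factors.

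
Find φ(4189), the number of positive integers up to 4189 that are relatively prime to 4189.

4060

Factor: 4189 = 59 · 71.
φ(4189) = (59−1) · (71−1) = 58 · 70 = 4060.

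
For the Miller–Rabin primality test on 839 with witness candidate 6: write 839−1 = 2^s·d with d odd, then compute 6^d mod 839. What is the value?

839 − 1 = 838 = 2^1 · 419, so d = 419.
6^1 ≡ 6 (mod 839)
6^2 ≡ 6^2 = 36 ≡ 36 (mod 839)
6^4 ≡ 36^2 = 1296 ≡ 457 (mod 839)
6^8 ≡ 457^2 = 208849 ≡ 777 (mod 839)
6^16 ≡ 777^2 = 603729 ≡ 488 (mod 839)
6^32 ≡ 488^2 = 238144 ≡ 707 (mod 839)
6^64 ≡ 707^2 = 499849 ≡ 644 (mod 839)
6^128 ≡ 644^2 = 414736 ≡ 270 (mod 839)
6^256 ≡ 270^2 = 72900 ≡ 746 (mod 839)
419 = 256 + 128 + 32 + 2 + 1 in binary powers of 2.
So 6^419 ≡ 746 · 270 · 707 · 36 · 6 ≡ 1 (mod 839).
Since 6^d ≡ 1 (mod 839), base 6 does not prove 839 composite.

1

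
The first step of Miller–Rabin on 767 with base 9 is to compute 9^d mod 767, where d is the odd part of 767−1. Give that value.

767 − 1 = 766 = 2^1 · 383, so d = 383.
9^1 ≡ 9 (mod 767)
9^2 ≡ 9^2 = 81 ≡ 81 (mod 767)
9^4 ≡ 81^2 = 6561 ≡ 425 (mod 767)
9^8 ≡ 425^2 = 180625 ≡ 380 (mod 767)
9^16 ≡ 380^2 = 144400 ≡ 204 (mod 767)
9^32 ≡ 204^2 = 41616 ≡ 198 (mod 767)
9^64 ≡ 198^2 = 39204 ≡ 87 (mod 767)
9^128 ≡ 87^2 = 7569 ≡ 666 (mod 767)
9^256 ≡ 666^2 = 443556 ≡ 230 (mod 767)
383 = 256 + 64 + 32 + 16 + 8 + 4 + 2 + 1 in binary powers of 2.
So 9^383 ≡ 230 · 87 · 198 · 204 · 380 · 425 · 81 · 9 ≡ 146 (mod 767).
Squaring chain: 146; never reaches −1, so base 9 is a Miller–Rabin witness that 767 is composite.

146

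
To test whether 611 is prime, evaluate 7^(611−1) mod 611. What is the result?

17

7^1 ≡ 7 (mod 611)
7^2 ≡ 7^2 = 49 ≡ 49 (mod 611)
7^4 ≡ 49^2 = 2401 ≡ 568 (mod 611)
7^8 ≡ 568^2 = 322624 ≡ 16 (mod 611)
7^16 ≡ 16^2 = 256 ≡ 256 (mod 611)
7^32 ≡ 256^2 = 65536 ≡ 159 (mod 611)
7^64 ≡ 159^2 = 25281 ≡ 230 (mod 611)
7^128 ≡ 230^2 = 52900 ≡ 354 (mod 611)
7^256 ≡ 354^2 = 125316 ≡ 61 (mod 611)
7^512 ≡ 61^2 = 3721 ≡ 55 (mod 611)
610 = 512 + 64 + 32 + 2 in binary powers of 2.
So 7^610 ≡ 55 · 230 · 159 · 49 ≡ 17 (mod 611).
Since 17 ≠ 1, base 7 is a Fermat witness: 611 is composite.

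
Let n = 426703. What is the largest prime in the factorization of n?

97

426703 = 53 · 8051
8051 = 83 · 97
97 is prime.
So 426703 = 53 · 83 · 97; the largest prime factor is 97.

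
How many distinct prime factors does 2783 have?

2783 = 11^2 · 23
2783 = 11^2 · 23, which has 2 distinct prime factors.

2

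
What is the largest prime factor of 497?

71

497 = 7 · 71
71 is prime.
So 497 = 7 · 71; the largest prime factor is 71.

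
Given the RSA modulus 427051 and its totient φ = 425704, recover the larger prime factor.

839

φ(n) = (p−1)(q−1) = n − (p+q) + 1, so p + q = 427051 − 425704 + 1 = 1348.
p and q are the roots of t² − 1348t + 427051 = 0.
Discriminant: 1348² − 4·427051 = 1817104 − 1708204 = 108900; √108900 = 330.
q = (1348 − 330)/2 = 509, p = (1348 + 330)/2 = 839.
Check: 509 · 839 = 427051.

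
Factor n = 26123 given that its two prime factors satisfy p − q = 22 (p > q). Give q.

151

Since p = q + 22, we have 26123 = q(q + 22), so q² + 22q − 26123 = 0.
Discriminant: 22² + 4·26123 = 484 + 104492 = 104976; √104976 = 324.
q = (−22 + 324)/2 = 151, and p = q + 22 = 173.
Check: 151 · 173 = 26123.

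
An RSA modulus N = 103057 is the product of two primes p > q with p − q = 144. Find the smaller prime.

257

Since p = q + 144, we have 103057 = q(q + 144), so q² + 144q − 103057 = 0.
Discriminant: 144² + 4·103057 = 20736 + 412228 = 432964; √432964 = 658.
q = (−144 + 658)/2 = 257, and p = q + 144 = 401.
Check: 257 · 401 = 103057.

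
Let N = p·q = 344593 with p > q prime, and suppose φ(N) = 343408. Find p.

φ(n) = (p−1)(q−1) = n − (p+q) + 1, so p + q = 344593 − 343408 + 1 = 1186.
p and q are the roots of t² − 1186t + 344593 = 0.
Discriminant: 1186² − 4·344593 = 1406596 − 1378372 = 28224; √28224 = 168.
q = (1186 − 168)/2 = 509, p = (1186 + 168)/2 = 677.
Check: 509 · 677 = 344593.

677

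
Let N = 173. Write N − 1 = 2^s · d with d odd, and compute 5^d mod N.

173 − 1 = 172 = 2^2 · 43, so d = 43.
5^1 ≡ 5 (mod 173)
5^2 ≡ 5^2 = 25 ≡ 25 (mod 173)
5^4 ≡ 25^2 = 625 ≡ 106 (mod 173)
5^8 ≡ 106^2 = 11236 ≡ 164 (mod 173)
5^16 ≡ 164^2 = 26896 ≡ 81 (mod 173)
5^32 ≡ 81^2 = 6561 ≡ 160 (mod 173)
43 = 32 + 8 + 2 + 1 in binary powers of 2.
So 5^43 ≡ 160 · 164 · 25 · 5 ≡ 93 (mod 173).
Squaring chain: 93 → 172; reaches −1, so base 5 does not prove 173 composite.

93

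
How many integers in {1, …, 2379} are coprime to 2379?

Factor: 2379 = 3 · 13 · 61.
φ(2379) = (3−1) · (13−1) · (61−1) = 2 · 12 · 60 = 1440.

1440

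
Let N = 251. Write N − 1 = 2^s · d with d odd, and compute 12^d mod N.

251 − 1 = 250 = 2^1 · 125, so d = 125.
12^1 ≡ 12 (mod 251)
12^2 ≡ 12^2 = 144 ≡ 144 (mod 251)
12^4 ≡ 144^2 = 20736 ≡ 154 (mod 251)
12^8 ≡ 154^2 = 23716 ≡ 122 (mod 251)
12^16 ≡ 122^2 = 14884 ≡ 75 (mod 251)
12^32 ≡ 75^2 = 5625 ≡ 103 (mod 251)
12^64 ≡ 103^2 = 10609 ≡ 67 (mod 251)
125 = 64 + 32 + 16 + 8 + 4 + 1 in binary powers of 2.
So 12^125 ≡ 67 · 103 · 75 · 122 · 154 · 12 ≡ 1 (mod 251).
Since 12^d ≡ 1 (mod 251), base 12 does not prove 251 composite.

1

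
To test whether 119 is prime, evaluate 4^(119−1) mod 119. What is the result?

67

4^1 ≡ 4 (mod 119)
4^2 ≡ 4^2 = 16 ≡ 16 (mod 119)
4^4 ≡ 16^2 = 256 ≡ 18 (mod 119)
4^8 ≡ 18^2 = 324 ≡ 86 (mod 119)
4^16 ≡ 86^2 = 7396 ≡ 18 (mod 119)
4^32 ≡ 18^2 = 324 ≡ 86 (mod 119)
4^64 ≡ 86^2 = 7396 ≡ 18 (mod 119)
118 = 64 + 32 + 16 + 4 + 2 in binary powers of 2.
So 4^118 ≡ 18 · 86 · 18 · 18 · 16 ≡ 67 (mod 119).
Since 67 ≠ 1, base 4 is a Fermat witness: 119 is composite.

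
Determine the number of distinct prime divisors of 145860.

6

145860 = 2^2 · 36465
36465 = 3 · 12155
12155 = 5 · 2431
2431 = 11 · 221
221 = 13 · 17
145860 = 2^2 · 3 · 5 · 11 · 13 · 17, which has 6 distinct prime factors.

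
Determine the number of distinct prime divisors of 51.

51 = 3 · 17
51 = 3 · 17, which has 2 distinct prime factors.

2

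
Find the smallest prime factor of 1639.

11

1639 is odd.
Digit sum 19, not divisible by 3.
Ends in 9: not divisible by 5.
7: 1639 = 7·234 + 1
11: 1639 = 11·149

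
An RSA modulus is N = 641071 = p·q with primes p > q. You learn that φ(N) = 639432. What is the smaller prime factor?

φ(n) = (p−1)(q−1) = n − (p+q) + 1, so p + q = 641071 − 639432 + 1 = 1640.
p and q are the roots of t² − 1640t + 641071 = 0.
Discriminant: 1640² − 4·641071 = 2689600 − 2564284 = 125316; √125316 = 354.
q = (1640 − 354)/2 = 643, p = (1640 + 354)/2 = 997.
Check: 643 · 997 = 641071.

643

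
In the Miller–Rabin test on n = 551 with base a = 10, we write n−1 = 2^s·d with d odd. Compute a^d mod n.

98

551 − 1 = 550 = 2^1 · 275, so d = 275.
10^1 ≡ 10 (mod 551)
10^2 ≡ 10^2 = 100 ≡ 100 (mod 551)
10^4 ≡ 100^2 = 10000 ≡ 82 (mod 551)
10^8 ≡ 82^2 = 6724 ≡ 112 (mod 551)
10^16 ≡ 112^2 = 12544 ≡ 422 (mod 551)
10^32 ≡ 422^2 = 178084 ≡ 111 (mod 551)
10^64 ≡ 111^2 = 12321 ≡ 199 (mod 551)
10^128 ≡ 199^2 = 39601 ≡ 480 (mod 551)
10^256 ≡ 480^2 = 230400 ≡ 82 (mod 551)
275 = 256 + 16 + 2 + 1 in binary powers of 2.
So 10^275 ≡ 82 · 422 · 100 · 10 ≡ 98 (mod 551).
Squaring chain: 98; never reaches −1, so base 10 is a Miller–Rabin witness that 551 is composite.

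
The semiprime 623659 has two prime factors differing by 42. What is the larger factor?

811

Since p = q + 42, we have 623659 = q(q + 42), so q² + 42q − 623659 = 0.
Discriminant: 42² + 4·623659 = 1764 + 2494636 = 2496400; √2496400 = 1580.
q = (−42 + 1580)/2 = 769, and p = q + 42 = 811.
Check: 769 · 811 = 623659.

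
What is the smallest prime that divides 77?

7

77 is odd.
Digit sum 14, not divisible by 3.
Ends in 7: not divisible by 5.
7: 77 = 7·11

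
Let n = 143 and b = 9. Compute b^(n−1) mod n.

9^1 ≡ 9 (mod 143)
9^2 ≡ 9^2 = 81 ≡ 81 (mod 143)
9^4 ≡ 81^2 = 6561 ≡ 126 (mod 143)
9^8 ≡ 126^2 = 15876 ≡ 3 (mod 143)
9^16 ≡ 3^2 = 9 ≡ 9 (mod 143)
9^32 ≡ 9^2 = 81 ≡ 81 (mod 143)
9^64 ≡ 81^2 = 6561 ≡ 126 (mod 143)
9^128 ≡ 126^2 = 15876 ≡ 3 (mod 143)
142 = 128 + 8 + 4 + 2 in binary powers of 2.
So 9^142 ≡ 3 · 3 · 126 · 81 ≡ 48 (mod 143).
Since 48 ≠ 1, base 9 is a Fermat witness: 143 is composite.

48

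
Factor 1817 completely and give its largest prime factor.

79

1817 = 23 · 79
79 is prime.
So 1817 = 23 · 79; the largest prime factor is 79.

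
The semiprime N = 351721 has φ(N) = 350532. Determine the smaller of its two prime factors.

φ(n) = (p−1)(q−1) = n − (p+q) + 1, so p + q = 351721 − 350532 + 1 = 1190.
p and q are the roots of t² − 1190t + 351721 = 0.
Discriminant: 1190² − 4·351721 = 1416100 − 1406884 = 9216; √9216 = 96.
q = (1190 − 96)/2 = 547, p = (1190 + 96)/2 = 643.
Check: 547 · 643 = 351721.

547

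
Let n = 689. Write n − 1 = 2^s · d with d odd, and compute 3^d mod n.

689 − 1 = 688 = 2^4 · 43, so d = 43.
3^1 ≡ 3 (mod 689)
3^2 ≡ 3^2 = 9 ≡ 9 (mod 689)
3^4 ≡ 9^2 = 81 ≡ 81 (mod 689)
3^8 ≡ 81^2 = 6561 ≡ 360 (mod 689)
3^16 ≡ 360^2 = 129600 ≡ 68 (mod 689)
3^32 ≡ 68^2 = 4624 ≡ 490 (mod 689)
43 = 32 + 8 + 2 + 1 in binary powers of 2.
So 3^43 ≡ 490 · 360 · 9 · 3 ≡ 432 (mod 689).
Squaring chain: 432 → 594 → 68 → 490; never reaches −1, so base 3 is a Miller–Rabin witness that 689 is composite.

432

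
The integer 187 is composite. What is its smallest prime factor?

11

187 is odd.
Digit sum 16, not divisible by 3.
Ends in 7: not divisible by 5.
7: 187 = 7·26 + 5
11: 187 = 11·17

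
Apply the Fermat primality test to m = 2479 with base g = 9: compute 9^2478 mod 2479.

729

9^1 ≡ 9 (mod 2479)
9^2 ≡ 9^2 = 81 ≡ 81 (mod 2479)
9^4 ≡ 81^2 = 6561 ≡ 1603 (mod 2479)
9^8 ≡ 1603^2 = 2569609 ≡ 1365 (mod 2479)
9^16 ≡ 1365^2 = 1863225 ≡ 1496 (mod 2479)
9^32 ≡ 1496^2 = 2238016 ≡ 1958 (mod 2479)
9^64 ≡ 1958^2 = 3833764 ≡ 1230 (mod 2479)
9^128 ≡ 1230^2 = 1512900 ≡ 710 (mod 2479)
9^256 ≡ 710^2 = 504100 ≡ 863 (mod 2479)
9^512 ≡ 863^2 = 744769 ≡ 1069 (mod 2479)
9^1024 ≡ 1069^2 = 1142761 ≡ 2421 (mod 2479)
9^2048 ≡ 2421^2 = 5861241 ≡ 885 (mod 2479)
2478 = 2048 + 256 + 128 + 32 + 8 + 4 + 2 in binary powers of 2.
So 9^2478 ≡ 885 · 863 · 710 · 1958 · 1365 · 1603 · 81 ≡ 729 (mod 2479).
Since 729 ≠ 1, base 9 is a Fermat witness: 2479 is composite.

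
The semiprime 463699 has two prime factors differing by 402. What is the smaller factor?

Since p = q + 402, we have 463699 = q(q + 402), so q² + 402q − 463699 = 0.
Discriminant: 402² + 4·463699 = 161604 + 1854796 = 2016400; √2016400 = 1420.
q = (−402 + 1420)/2 = 509, and p = q + 402 = 911.
Check: 509 · 911 = 463699.

509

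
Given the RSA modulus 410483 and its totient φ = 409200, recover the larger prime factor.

683

φ(n) = (p−1)(q−1) = n − (p+q) + 1, so p + q = 410483 − 409200 + 1 = 1284.
p and q are the roots of t² − 1284t + 410483 = 0.
Discriminant: 1284² − 4·410483 = 1648656 − 1641932 = 6724; √6724 = 82.
q = (1284 − 82)/2 = 601, p = (1284 + 82)/2 = 683.
Check: 601 · 683 = 410483.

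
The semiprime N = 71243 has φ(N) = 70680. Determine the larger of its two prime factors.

373

φ(n) = (p−1)(q−1) = n − (p+q) + 1, so p + q = 71243 − 70680 + 1 = 564.
p and q are the roots of t² − 564t + 71243 = 0.
Discriminant: 564² − 4·71243 = 318096 − 284972 = 33124; √33124 = 182.
q = (564 − 182)/2 = 191, p = (564 + 182)/2 = 373.
Check: 191 · 373 = 71243.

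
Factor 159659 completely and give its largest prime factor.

79

159659 = 43 · 3713
3713 = 47 · 79
79 is prime.
So 159659 = 43 · 47 · 79; the largest prime factor is 79.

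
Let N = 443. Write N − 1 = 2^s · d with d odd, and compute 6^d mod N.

442

443 − 1 = 442 = 2^1 · 221, so d = 221.
6^1 ≡ 6 (mod 443)
6^2 ≡ 6^2 = 36 ≡ 36 (mod 443)
6^4 ≡ 36^2 = 1296 ≡ 410 (mod 443)
6^8 ≡ 410^2 = 168100 ≡ 203 (mod 443)
6^16 ≡ 203^2 = 41209 ≡ 10 (mod 443)
6^32 ≡ 10^2 = 100 ≡ 100 (mod 443)
6^64 ≡ 100^2 = 10000 ≡ 254 (mod 443)
6^128 ≡ 254^2 = 64516 ≡ 281 (mod 443)
221 = 128 + 64 + 16 + 8 + 4 + 1 in binary powers of 2.
So 6^221 ≡ 281 · 254 · 10 · 203 · 410 · 6 ≡ 442 (mod 443).
Since 6^d ≡ 442 (mod 443), base 6 does not prove 443 composite.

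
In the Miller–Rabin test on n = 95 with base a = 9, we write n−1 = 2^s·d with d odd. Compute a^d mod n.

24

95 − 1 = 94 = 2^1 · 47, so d = 47.
9^1 ≡ 9 (mod 95)
9^2 ≡ 9^2 = 81 ≡ 81 (mod 95)
9^4 ≡ 81^2 = 6561 ≡ 6 (mod 95)
9^8 ≡ 6^2 = 36 ≡ 36 (mod 95)
9^16 ≡ 36^2 = 1296 ≡ 61 (mod 95)
9^32 ≡ 61^2 = 3721 ≡ 16 (mod 95)
47 = 32 + 8 + 4 + 2 + 1 in binary powers of 2.
So 9^47 ≡ 16 · 36 · 6 · 81 · 9 ≡ 24 (mod 95).
Squaring chain: 24; never reaches −1, so base 9 is a Miller–Rabin witness that 95 is composite.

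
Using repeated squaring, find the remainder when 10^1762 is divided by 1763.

1330

10^1 ≡ 10 (mod 1763)
10^2 ≡ 10^2 = 100 ≡ 100 (mod 1763)
10^4 ≡ 100^2 = 10000 ≡ 1185 (mod 1763)
10^8 ≡ 1185^2 = 1404225 ≡ 877 (mod 1763)
10^16 ≡ 877^2 = 769129 ≡ 461 (mod 1763)
10^32 ≡ 461^2 = 212521 ≡ 961 (mod 1763)
10^64 ≡ 961^2 = 923521 ≡ 1472 (mod 1763)
10^128 ≡ 1472^2 = 2166784 ≡ 57 (mod 1763)
10^256 ≡ 57^2 = 3249 ≡ 1486 (mod 1763)
10^512 ≡ 1486^2 = 2208196 ≡ 920 (mod 1763)
10^1024 ≡ 920^2 = 846400 ≡ 160 (mod 1763)
1762 = 1024 + 512 + 128 + 64 + 32 + 2 in binary powers of 2.
So 10^1762 ≡ 160 · 920 · 57 · 1472 · 961 · 100 ≡ 1330 (mod 1763).
Since 1330 ≠ 1, base 10 is a Fermat witness: 1763 is composite.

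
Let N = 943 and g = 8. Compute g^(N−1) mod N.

8^1 ≡ 8 (mod 943)
8^2 ≡ 8^2 = 64 ≡ 64 (mod 943)
8^4 ≡ 64^2 = 4096 ≡ 324 (mod 943)
8^8 ≡ 324^2 = 104976 ≡ 303 (mod 943)
8^16 ≡ 303^2 = 91809 ≡ 338 (mod 943)
8^32 ≡ 338^2 = 114244 ≡ 141 (mod 943)
8^64 ≡ 141^2 = 19881 ≡ 78 (mod 943)
8^128 ≡ 78^2 = 6084 ≡ 426 (mod 943)
8^256 ≡ 426^2 = 181476 ≡ 420 (mod 943)
8^512 ≡ 420^2 = 176400 ≡ 59 (mod 943)
942 = 512 + 256 + 128 + 32 + 8 + 4 + 2 in binary powers of 2.
So 8^942 ≡ 59 · 420 · 426 · 141 · 303 · 324 · 64 ≡ 679 (mod 943).
Since 679 ≠ 1, base 8 is a Fermat witness: 943 is composite.

679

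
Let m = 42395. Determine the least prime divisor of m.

5

42395 is odd.
Digit sum 23, not divisible by 3.
Ends in 5: divisible by 5.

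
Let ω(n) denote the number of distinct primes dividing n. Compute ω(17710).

5

17710 = 2 · 8855
8855 = 5 · 1771
1771 = 7 · 253
253 = 11 · 23
17710 = 2 · 5 · 7 · 11 · 23, which has 5 distinct prime factors.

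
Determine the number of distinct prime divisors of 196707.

5

196707 = 3 · 65569
65569 = 7 · 9367
9367 = 17 · 551
551 = 19 · 29
196707 = 3 · 7 · 17 · 19 · 29, which has 5 distinct prime factors.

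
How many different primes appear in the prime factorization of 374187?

5

374187 = 3 · 124729
124729 = 11 · 11339
11339 = 17 · 667
667 = 23 · 29
374187 = 3 · 11 · 17 · 23 · 29, which has 5 distinct prime factors.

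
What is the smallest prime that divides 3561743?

73

3561743 is odd.
Digit sum 29, not divisible by 3.
Ends in 3: not divisible by 5.
7: 3561743 = 7·508820 + 3
11: 3561743 = 11·323794 + 9
13: 3561743 = 13·273980 + 3
17: 3561743 = 17·209514 + 5
19: 3561743 = 19·187460 + 3
23: 3561743 = 23·154858 + 9
29: 3561743 = 29·122818 + 21
31: 3561743 = 31·114894 + 29
37: 3561743 = 37·96263 + 12
41: 3561743 = 41·86871 + 32
43: 3561743 = 43·82831 + 10
47: 3561743 = 47·75781 + 36
53: 3561743 = 53·67202 + 37
59: 3561743 = 59·60368 + 31
61: 3561743 = 61·58389 + 14
67: 3561743 = 67·53160 + 23
71: 3561743 = 71·50165 + 28
73: 3561743 = 73·48791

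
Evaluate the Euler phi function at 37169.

32400

Factor: 37169 = 11 · 31 · 109.
φ(37169) = (11−1) · (31−1) · (109−1) = 10 · 30 · 108 = 32400.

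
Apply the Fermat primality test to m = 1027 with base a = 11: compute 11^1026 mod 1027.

38

11^1 ≡ 11 (mod 1027)
11^2 ≡ 11^2 = 121 ≡ 121 (mod 1027)
11^4 ≡ 121^2 = 14641 ≡ 263 (mod 1027)
11^8 ≡ 263^2 = 69169 ≡ 360 (mod 1027)
11^16 ≡ 360^2 = 129600 ≡ 198 (mod 1027)
11^32 ≡ 198^2 = 39204 ≡ 178 (mod 1027)
11^64 ≡ 178^2 = 31684 ≡ 874 (mod 1027)
11^128 ≡ 874^2 = 763876 ≡ 815 (mod 1027)
11^256 ≡ 815^2 = 664225 ≡ 783 (mod 1027)
11^512 ≡ 783^2 = 613089 ≡ 997 (mod 1027)
11^1024 ≡ 997^2 = 994009 ≡ 900 (mod 1027)
1026 = 1024 + 2 in binary powers of 2.
So 11^1026 ≡ 900 · 121 ≡ 38 (mod 1027).
Since 38 ≠ 1, base 11 is a Fermat witness: 1027 is composite.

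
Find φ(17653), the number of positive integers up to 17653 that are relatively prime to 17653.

17388

Factor: 17653 = 127 · 139.
φ(17653) = (127−1) · (139−1) = 126 · 138 = 17388.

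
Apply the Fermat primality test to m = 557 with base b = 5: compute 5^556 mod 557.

1

5^1 ≡ 5 (mod 557)
5^2 ≡ 5^2 = 25 ≡ 25 (mod 557)
5^4 ≡ 25^2 = 625 ≡ 68 (mod 557)
5^8 ≡ 68^2 = 4624 ≡ 168 (mod 557)
5^16 ≡ 168^2 = 28224 ≡ 374 (mod 557)
5^32 ≡ 374^2 = 139876 ≡ 69 (mod 557)
5^64 ≡ 69^2 = 4761 ≡ 305 (mod 557)
5^128 ≡ 305^2 = 93025 ≡ 6 (mod 557)
5^256 ≡ 6^2 = 36 ≡ 36 (mod 557)
5^512 ≡ 36^2 = 1296 ≡ 182 (mod 557)
556 = 512 + 32 + 8 + 4 in binary powers of 2.
So 5^556 ≡ 182 · 69 · 168 · 68 ≡ 1 (mod 557).
Since the result is 1, base 5 gives no evidence that 557 is composite.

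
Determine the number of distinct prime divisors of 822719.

3

822719 = 19^2 · 2279
2279 = 43 · 53
822719 = 19^2 · 43 · 53, which has 3 distinct prime factors.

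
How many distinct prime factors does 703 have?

703 = 19 · 37
703 = 19 · 37, which has 2 distinct prime factors.

2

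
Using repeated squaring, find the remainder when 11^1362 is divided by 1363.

1193

11^1 ≡ 11 (mod 1363)
11^2 ≡ 11^2 = 121 ≡ 121 (mod 1363)
11^4 ≡ 121^2 = 14641 ≡ 1011 (mod 1363)
11^8 ≡ 1011^2 = 1022121 ≡ 1234 (mod 1363)
11^16 ≡ 1234^2 = 1522756 ≡ 285 (mod 1363)
11^32 ≡ 285^2 = 81225 ≡ 808 (mod 1363)
11^64 ≡ 808^2 = 652864 ≡ 1350 (mod 1363)
11^128 ≡ 1350^2 = 1822500 ≡ 169 (mod 1363)
11^256 ≡ 169^2 = 28561 ≡ 1301 (mod 1363)
11^512 ≡ 1301^2 = 1692601 ≡ 1118 (mod 1363)
11^1024 ≡ 1118^2 = 1249924 ≡ 53 (mod 1363)
1362 = 1024 + 256 + 64 + 16 + 2 in binary powers of 2.
So 11^1362 ≡ 53 · 1301 · 1350 · 285 · 121 ≡ 1193 (mod 1363).
Since 1193 ≠ 1, base 11 is a Fermat witness: 1363 is composite.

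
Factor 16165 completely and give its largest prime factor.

61

16165 = 5 · 3233
3233 = 53 · 61
61 is prime.
So 16165 = 5 · 53 · 61; the largest prime factor is 61.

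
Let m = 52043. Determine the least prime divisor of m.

52043 is odd.
Digit sum 14, not divisible by 3.
Ends in 3: not divisible by 5.
7: 52043 = 7·7434 + 5
11: 52043 = 11·4731 + 2
13: 52043 = 13·4003 + 4
17: 52043 = 17·3061 + 6
19: 52043 = 19·2739 + 2
23: 52043 = 23·2262 + 17
29: 52043 = 29·1794 + 17
31: 52043 = 31·1678 + 25
37: 52043 = 37·1406 + 21
41: 52043 = 41·1269 + 14
43: 52043 = 43·1210 + 13
47: 52043 = 47·1107 + 14
53: 52043 = 53·981 + 50
59: 52043 = 59·882 + 5
61: 52043 = 61·853 + 10
67: 52043 = 67·776 + 51
71: 52043 = 71·733

71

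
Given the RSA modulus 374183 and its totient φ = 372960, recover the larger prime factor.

631

φ(n) = (p−1)(q−1) = n − (p+q) + 1, so p + q = 374183 − 372960 + 1 = 1224.
p and q are the roots of t² − 1224t + 374183 = 0.
Discriminant: 1224² − 4·374183 = 1498176 − 1496732 = 1444; √1444 = 38.
q = (1224 − 38)/2 = 593, p = (1224 + 38)/2 = 631.
Check: 593 · 631 = 374183.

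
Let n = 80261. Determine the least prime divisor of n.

80261 is odd.
Digit sum 17, not divisible by 3.
Ends in 1: not divisible by 5.
7: 80261 = 7·11465 + 6
11: 80261 = 11·7296 + 5
13: 80261 = 13·6173 + 12
17: 80261 = 17·4721 + 4
19: 80261 = 19·4224 + 5
23: 80261 = 23·3489 + 14
29: 80261 = 29·2767 + 18
31: 80261 = 31·2589 + 2
37: 80261 = 37·2169 + 8
41: 80261 = 41·1957 + 24
43: 80261 = 43·1866 + 23
47: 80261 = 47·1707 + 32
53: 80261 = 53·1514 + 19
59: 80261 = 59·1360 + 21
61: 80261 = 61·1315 + 46
67: 80261 = 67·1197 + 62
71: 80261 = 71·1130 + 31
73: 80261 = 73·1099 + 34
79: 80261 = 79·1015 + 76
83: 80261 = 83·967

83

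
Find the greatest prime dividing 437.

23

437 = 19 · 23
23 is prime.
So 437 = 19 · 23; the largest prime factor is 23.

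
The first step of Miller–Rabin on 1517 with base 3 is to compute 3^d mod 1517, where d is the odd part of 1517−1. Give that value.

1298

1517 − 1 = 1516 = 2^2 · 379, so d = 379.
3^1 ≡ 3 (mod 1517)
3^2 ≡ 3^2 = 9 ≡ 9 (mod 1517)
3^4 ≡ 9^2 = 81 ≡ 81 (mod 1517)
3^8 ≡ 81^2 = 6561 ≡ 493 (mod 1517)
3^16 ≡ 493^2 = 243049 ≡ 329 (mod 1517)
3^32 ≡ 329^2 = 108241 ≡ 534 (mod 1517)
3^64 ≡ 534^2 = 285156 ≡ 1477 (mod 1517)
3^128 ≡ 1477^2 = 2181529 ≡ 83 (mod 1517)
3^256 ≡ 83^2 = 6889 ≡ 821 (mod 1517)
379 = 256 + 64 + 32 + 16 + 8 + 2 + 1 in binary powers of 2.
So 3^379 ≡ 821 · 1477 · 534 · 329 · 493 · 9 · 3 ≡ 1298 (mod 1517).
Squaring chain: 1298 → 934; never reaches −1, so base 3 is a Miller–Rabin witness that 1517 is composite.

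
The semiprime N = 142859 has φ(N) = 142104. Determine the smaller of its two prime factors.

φ(n) = (p−1)(q−1) = n − (p+q) + 1, so p + q = 142859 − 142104 + 1 = 756.
p and q are the roots of t² − 756t + 142859 = 0.
Discriminant: 756² − 4·142859 = 571536 − 571436 = 100; √100 = 10.
q = (756 − 10)/2 = 373, p = (756 + 10)/2 = 383.
Check: 373 · 383 = 142859.

373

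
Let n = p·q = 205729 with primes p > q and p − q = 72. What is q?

Since p = q + 72, we have 205729 = q(q + 72), so q² + 72q − 205729 = 0.
Discriminant: 72² + 4·205729 = 5184 + 822916 = 828100; √828100 = 910.
q = (−72 + 910)/2 = 419, and p = q + 72 = 491.
Check: 419 · 491 = 205729.

419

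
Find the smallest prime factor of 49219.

49219 is odd.
Digit sum 25, not divisible by 3.
Ends in 9: not divisible by 5.
7: 49219 = 7·7031 + 2
11: 49219 = 11·4474 + 5
13: 49219 = 13·3786 + 1
17: 49219 = 17·2895 + 4
19: 49219 = 19·2590 + 9
23: 49219 = 23·2139 + 22
29: 49219 = 29·1697 + 6
31: 49219 = 31·1587 + 22
37: 49219 = 37·1330 + 9
41: 49219 = 41·1200 + 19
43: 49219 = 43·1144 + 27
47: 49219 = 47·1047 + 10
53: 49219 = 53·928 + 35
59: 49219 = 59·834 + 13
61: 49219 = 61·806 + 53
67: 49219 = 67·734 + 41
71: 49219 = 71·693 + 16
73: 49219 = 73·674 + 17
79: 49219 = 79·623 + 2
83: 49219 = 83·593

83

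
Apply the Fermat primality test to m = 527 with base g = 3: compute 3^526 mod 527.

3^1 ≡ 3 (mod 527)
3^2 ≡ 3^2 = 9 ≡ 9 (mod 527)
3^4 ≡ 9^2 = 81 ≡ 81 (mod 527)
3^8 ≡ 81^2 = 6561 ≡ 237 (mod 527)
3^16 ≡ 237^2 = 56169 ≡ 307 (mod 527)
3^32 ≡ 307^2 = 94249 ≡ 443 (mod 527)
3^64 ≡ 443^2 = 196249 ≡ 205 (mod 527)
3^128 ≡ 205^2 = 42025 ≡ 392 (mod 527)
3^256 ≡ 392^2 = 153664 ≡ 307 (mod 527)
3^512 ≡ 307^2 = 94249 ≡ 443 (mod 527)
526 = 512 + 8 + 4 + 2 in binary powers of 2.
So 3^526 ≡ 443 · 237 · 81 · 9 ≡ 121 (mod 527).
Since 121 ≠ 1, base 3 is a Fermat witness: 527 is composite.

121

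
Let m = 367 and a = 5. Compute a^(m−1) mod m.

1

5^1 ≡ 5 (mod 367)
5^2 ≡ 5^2 = 25 ≡ 25 (mod 367)
5^4 ≡ 25^2 = 625 ≡ 258 (mod 367)
5^8 ≡ 258^2 = 66564 ≡ 137 (mod 367)
5^16 ≡ 137^2 = 18769 ≡ 52 (mod 367)
5^32 ≡ 52^2 = 2704 ≡ 135 (mod 367)
5^64 ≡ 135^2 = 18225 ≡ 242 (mod 367)
5^128 ≡ 242^2 = 58564 ≡ 211 (mod 367)
5^256 ≡ 211^2 = 44521 ≡ 114 (mod 367)
366 = 256 + 64 + 32 + 8 + 4 + 2 in binary powers of 2.
So 5^366 ≡ 114 · 242 · 135 · 137 · 258 · 25 ≡ 1 (mod 367).
Since the result is 1, base 5 gives no evidence that 367 is composite.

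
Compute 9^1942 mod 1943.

1069

9^1 ≡ 9 (mod 1943)
9^2 ≡ 9^2 = 81 ≡ 81 (mod 1943)
9^4 ≡ 81^2 = 6561 ≡ 732 (mod 1943)
9^8 ≡ 732^2 = 535824 ≡ 1499 (mod 1943)
9^16 ≡ 1499^2 = 2247001 ≡ 893 (mod 1943)
9^32 ≡ 893^2 = 797449 ≡ 819 (mod 1943)
9^64 ≡ 819^2 = 670761 ≡ 426 (mod 1943)
9^128 ≡ 426^2 = 181476 ≡ 777 (mod 1943)
9^256 ≡ 777^2 = 603729 ≡ 1399 (mod 1943)
9^512 ≡ 1399^2 = 1957201 ≡ 600 (mod 1943)
9^1024 ≡ 600^2 = 360000 ≡ 545 (mod 1943)
1942 = 1024 + 512 + 256 + 128 + 16 + 4 + 2 in binary powers of 2.
So 9^1942 ≡ 545 · 600 · 1399 · 777 · 893 · 732 · 81 ≡ 1069 (mod 1943).
Since 1069 ≠ 1, base 9 is a Fermat witness: 1943 is composite.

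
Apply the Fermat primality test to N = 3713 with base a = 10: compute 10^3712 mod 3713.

10^1 ≡ 10 (mod 3713)
10^2 ≡ 10^2 = 100 ≡ 100 (mod 3713)
10^4 ≡ 100^2 = 10000 ≡ 2574 (mod 3713)
10^8 ≡ 2574^2 = 6625476 ≡ 1484 (mod 3713)
10^16 ≡ 1484^2 = 2202256 ≡ 447 (mod 3713)
10^32 ≡ 447^2 = 199809 ≡ 3020 (mod 3713)
10^64 ≡ 3020^2 = 9120400 ≡ 1272 (mod 3713)
10^128 ≡ 1272^2 = 1617984 ≡ 2829 (mod 3713)
10^256 ≡ 2829^2 = 8003241 ≡ 1726 (mod 3713)
10^512 ≡ 1726^2 = 2979076 ≡ 1250 (mod 3713)
10^1024 ≡ 1250^2 = 1562500 ≡ 3040 (mod 3713)
10^2048 ≡ 3040^2 = 9241600 ≡ 3656 (mod 3713)
3712 = 2048 + 1024 + 512 + 128 in binary powers of 2.
So 10^3712 ≡ 3656 · 3040 · 1250 · 2829 ≡ 2550 (mod 3713).
Since 2550 ≠ 1, base 10 is a Fermat witness: 3713 is composite.

2550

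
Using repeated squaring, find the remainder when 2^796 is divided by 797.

1

2^1 ≡ 2 (mod 797)
2^2 ≡ 2^2 = 4 ≡ 4 (mod 797)
2^4 ≡ 4^2 = 16 ≡ 16 (mod 797)
2^8 ≡ 16^2 = 256 ≡ 256 (mod 797)
2^16 ≡ 256^2 = 65536 ≡ 182 (mod 797)
2^32 ≡ 182^2 = 33124 ≡ 447 (mod 797)
2^64 ≡ 447^2 = 199809 ≡ 559 (mod 797)
2^128 ≡ 559^2 = 312481 ≡ 57 (mod 797)
2^256 ≡ 57^2 = 3249 ≡ 61 (mod 797)
2^512 ≡ 61^2 = 3721 ≡ 533 (mod 797)
796 = 512 + 256 + 16 + 8 + 4 in binary powers of 2.
So 2^796 ≡ 533 · 61 · 182 · 256 · 16 ≡ 1 (mod 797).
Since the result is 1, base 2 gives no evidence that 797 is composite.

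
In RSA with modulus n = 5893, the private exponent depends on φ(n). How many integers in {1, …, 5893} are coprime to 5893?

Factor: 5893 = 71 · 83.
φ(5893) = (71−1) · (83−1) = 70 · 82 = 5740.

5740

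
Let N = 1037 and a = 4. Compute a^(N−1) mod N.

4^1 ≡ 4 (mod 1037)
4^2 ≡ 4^2 = 16 ≡ 16 (mod 1037)
4^4 ≡ 16^2 = 256 ≡ 256 (mod 1037)
4^8 ≡ 256^2 = 65536 ≡ 205 (mod 1037)
4^16 ≡ 205^2 = 42025 ≡ 545 (mod 1037)
4^32 ≡ 545^2 = 297025 ≡ 443 (mod 1037)
4^64 ≡ 443^2 = 196249 ≡ 256 (mod 1037)
4^128 ≡ 256^2 = 65536 ≡ 205 (mod 1037)
4^256 ≡ 205^2 = 42025 ≡ 545 (mod 1037)
4^512 ≡ 545^2 = 297025 ≡ 443 (mod 1037)
4^1024 ≡ 443^2 = 196249 ≡ 256 (mod 1037)
1036 = 1024 + 8 + 4 in binary powers of 2.
So 4^1036 ≡ 256 · 205 · 256 ≡ 545 (mod 1037).
Since 545 ≠ 1, base 4 is a Fermat witness: 1037 is composite.

545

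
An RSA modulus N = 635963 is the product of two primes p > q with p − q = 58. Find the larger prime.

827

Since p = q + 58, we have 635963 = q(q + 58), so q² + 58q − 635963 = 0.
Discriminant: 58² + 4·635963 = 3364 + 2543852 = 2547216; √2547216 = 1596.
q = (−58 + 1596)/2 = 769, and p = q + 58 = 827.
Check: 769 · 827 = 635963.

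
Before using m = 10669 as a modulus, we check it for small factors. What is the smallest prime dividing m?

47

10669 is odd.
Digit sum 22, not divisible by 3.
Ends in 9: not divisible by 5.
7: 10669 = 7·1524 + 1
11: 10669 = 11·969 + 10
13: 10669 = 13·820 + 9
17: 10669 = 17·627 + 10
19: 10669 = 19·561 + 10
23: 10669 = 23·463 + 20
29: 10669 = 29·367 + 26
31: 10669 = 31·344 + 5
37: 10669 = 37·288 + 13
41: 10669 = 41·260 + 9
43: 10669 = 43·248 + 5
47: 10669 = 47·227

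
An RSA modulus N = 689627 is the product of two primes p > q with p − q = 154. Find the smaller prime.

757

Since p = q + 154, we have 689627 = q(q + 154), so q² + 154q − 689627 = 0.
Discriminant: 154² + 4·689627 = 23716 + 2758508 = 2782224; √2782224 = 1668.
q = (−154 + 1668)/2 = 757, and p = q + 154 = 911.
Check: 757 · 911 = 689627.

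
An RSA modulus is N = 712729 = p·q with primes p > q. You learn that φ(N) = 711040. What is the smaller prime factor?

809

φ(n) = (p−1)(q−1) = n − (p+q) + 1, so p + q = 712729 − 711040 + 1 = 1690.
p and q are the roots of t² − 1690t + 712729 = 0.
Discriminant: 1690² − 4·712729 = 2856100 − 2850916 = 5184; √5184 = 72.
q = (1690 − 72)/2 = 809, p = (1690 + 72)/2 = 881.
Check: 809 · 881 = 712729.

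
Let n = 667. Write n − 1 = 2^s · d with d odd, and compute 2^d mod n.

330

667 − 1 = 666 = 2^1 · 333, so d = 333.
2^1 ≡ 2 (mod 667)
2^2 ≡ 2^2 = 4 ≡ 4 (mod 667)
2^4 ≡ 4^2 = 16 ≡ 16 (mod 667)
2^8 ≡ 16^2 = 256 ≡ 256 (mod 667)
2^16 ≡ 256^2 = 65536 ≡ 170 (mod 667)
2^32 ≡ 170^2 = 28900 ≡ 219 (mod 667)
2^64 ≡ 219^2 = 47961 ≡ 604 (mod 667)
2^128 ≡ 604^2 = 364816 ≡ 634 (mod 667)
2^256 ≡ 634^2 = 401956 ≡ 422 (mod 667)
333 = 256 + 64 + 8 + 4 + 1 in binary powers of 2.
So 2^333 ≡ 422 · 604 · 256 · 16 · 2 ≡ 330 (mod 667).
Squaring chain: 330; never reaches −1, so base 2 is a Miller–Rabin witness that 667 is composite.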